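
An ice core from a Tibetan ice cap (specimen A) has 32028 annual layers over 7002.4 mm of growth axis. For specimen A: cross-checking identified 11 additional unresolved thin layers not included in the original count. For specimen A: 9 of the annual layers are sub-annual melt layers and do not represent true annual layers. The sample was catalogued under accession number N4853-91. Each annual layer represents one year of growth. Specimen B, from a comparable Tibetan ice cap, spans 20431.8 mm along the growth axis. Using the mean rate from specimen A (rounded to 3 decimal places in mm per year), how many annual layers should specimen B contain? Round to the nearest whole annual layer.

Specimen A: correcting the raw count gives 32028 − 9 + 11 = 32030 true annual layers.
A: Mean rate = 7002.4 mm / 32030 years ≈ 0.219 mm/year.
B spans 20431.8 / 0.219 = 93295.89 years ≈ 93296 annual layers.

93296 annual layers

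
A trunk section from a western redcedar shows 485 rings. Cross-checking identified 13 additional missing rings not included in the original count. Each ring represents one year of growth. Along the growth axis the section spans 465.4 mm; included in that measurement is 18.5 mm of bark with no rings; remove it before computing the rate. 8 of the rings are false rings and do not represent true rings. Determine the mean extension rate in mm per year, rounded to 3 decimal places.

Adjusted count: 485 − 8 + 13 = 490 rings.
Removing the 18.5 mm offcut leaves 465.4 − 18.5 = 446.9 mm.
Mean rate = 446.9 mm / 490 years ≈ 0.912 mm per year.

0.912 mm per year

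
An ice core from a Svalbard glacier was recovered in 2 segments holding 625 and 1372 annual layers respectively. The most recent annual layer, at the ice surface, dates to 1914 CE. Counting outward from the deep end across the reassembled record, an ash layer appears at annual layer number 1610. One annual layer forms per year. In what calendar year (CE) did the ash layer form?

Total annual layers = 625 + 1372 = 1997.
The ash layer sits at annual layer 1610 from the deep end, so 1997 − 1610 = 387 annual layers formed after it.
1914 − 387 = 1527 CE.

1527 CE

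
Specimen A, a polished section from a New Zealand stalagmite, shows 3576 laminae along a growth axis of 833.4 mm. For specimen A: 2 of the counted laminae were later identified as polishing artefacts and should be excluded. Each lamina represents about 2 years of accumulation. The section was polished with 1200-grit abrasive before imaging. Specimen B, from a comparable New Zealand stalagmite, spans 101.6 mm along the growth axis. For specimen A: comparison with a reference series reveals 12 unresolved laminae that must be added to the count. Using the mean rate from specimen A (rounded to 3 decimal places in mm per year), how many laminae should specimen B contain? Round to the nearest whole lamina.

438 laminae

Specimen A: adjusted count: 3576 − 2 + 12 = 3586 laminae.
Specimen A: multiplying by 2 years per lamina: 3586 × 2 = 7172 years.
A: Extension rate ≈ 833.4 / 7172 = 0.116 mm/yr.
Specimen B: 101.6 mm / 0.116 mm per year = 875.86 years; at 2 years per lamina that is 875.86 / 2 ≈ 438 laminae.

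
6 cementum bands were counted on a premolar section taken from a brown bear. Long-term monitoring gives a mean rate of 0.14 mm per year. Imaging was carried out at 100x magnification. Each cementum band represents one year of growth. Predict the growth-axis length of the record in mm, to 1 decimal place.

The record spans 6 years at 0.14 mm per year.
6 years at 0.14 mm/year gives 0.14 × 6 = 0.8 mm.

0.8 mm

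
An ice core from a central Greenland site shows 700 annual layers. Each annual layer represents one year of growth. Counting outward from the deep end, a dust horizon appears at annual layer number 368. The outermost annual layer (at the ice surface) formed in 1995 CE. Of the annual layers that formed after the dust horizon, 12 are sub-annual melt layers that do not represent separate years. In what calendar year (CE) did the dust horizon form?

1675 CE

700 − 368 = 332 annual layers lie beyond the dust horizon toward the ice surface.
Excluding 12 false annual layers: 332 − 12 = 320.
The annual layer at the ice surface is 1995 CE, so the dust horizon dates to 1995 − 320 = 1675 CE.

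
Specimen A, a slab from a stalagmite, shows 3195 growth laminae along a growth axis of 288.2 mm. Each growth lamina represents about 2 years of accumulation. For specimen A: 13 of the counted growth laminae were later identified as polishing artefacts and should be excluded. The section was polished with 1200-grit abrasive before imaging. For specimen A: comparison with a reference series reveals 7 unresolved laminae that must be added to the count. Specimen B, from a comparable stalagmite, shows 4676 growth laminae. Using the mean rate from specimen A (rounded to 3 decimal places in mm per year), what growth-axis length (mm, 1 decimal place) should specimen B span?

420.8 mm

Specimen A: adjusted count: 3195 − 13 + 7 = 3189 growth laminae.
Specimen A: at 2 years per growth lamina, 3189 × 2 = 6378 years.
A: Extension rate ≈ 288.2 / 6378 = 0.045 mm per year.
Specimen B: multiplying by 2 years per growth lamina: 4676 × 2 = 9352 years. Length of B = 0.045 × 9352 = 420.8 mm.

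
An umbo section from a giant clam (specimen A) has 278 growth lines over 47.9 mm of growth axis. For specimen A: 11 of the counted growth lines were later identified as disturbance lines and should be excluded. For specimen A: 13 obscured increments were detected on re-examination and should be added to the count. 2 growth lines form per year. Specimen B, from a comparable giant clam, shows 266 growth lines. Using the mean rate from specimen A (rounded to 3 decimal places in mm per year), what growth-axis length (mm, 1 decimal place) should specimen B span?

Specimen A: adjusted count: 278 − 11 + 13 = 280 growth lines.
Specimen A: 280 growth lines at 2 per year is 280 / 2 = 140 years.
A: 47.9 mm over 140 years gives 47.9 / 140 ≈ 0.342 mm/year.
Specimen B: 266 growth lines at 2 per year is 266 / 2 = 133 years. B's length ≈ 0.342 × 133 = 45.5 mm.

45.5 mm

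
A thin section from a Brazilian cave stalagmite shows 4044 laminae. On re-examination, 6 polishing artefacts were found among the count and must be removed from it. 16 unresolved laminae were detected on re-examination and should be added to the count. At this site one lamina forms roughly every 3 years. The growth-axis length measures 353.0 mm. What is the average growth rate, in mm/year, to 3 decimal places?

0.029 mm/year

After corrections the count is 4044 − 6 + 16 = 4054 laminae.
4054 laminae at 3 years each span 4054 × 3 = 12162 years.
Extension rate ≈ 353.0 / 12162 = 0.029 mm/year.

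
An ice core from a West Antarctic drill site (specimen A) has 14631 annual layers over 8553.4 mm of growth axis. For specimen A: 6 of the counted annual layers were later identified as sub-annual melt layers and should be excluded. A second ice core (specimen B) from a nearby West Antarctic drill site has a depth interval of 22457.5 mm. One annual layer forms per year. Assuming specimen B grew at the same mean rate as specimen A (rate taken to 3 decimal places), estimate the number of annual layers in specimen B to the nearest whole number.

Specimen A: after corrections the count is 14631 − 6 = 14625 annual layers.
A: Extension rate ≈ 8553.4 / 14625 = 0.585 mm per year.
Specimen B: 22457.5 mm / 0.585 mm per year = 38388.89 years ≈ 38389 annual layers.

38389 annual layers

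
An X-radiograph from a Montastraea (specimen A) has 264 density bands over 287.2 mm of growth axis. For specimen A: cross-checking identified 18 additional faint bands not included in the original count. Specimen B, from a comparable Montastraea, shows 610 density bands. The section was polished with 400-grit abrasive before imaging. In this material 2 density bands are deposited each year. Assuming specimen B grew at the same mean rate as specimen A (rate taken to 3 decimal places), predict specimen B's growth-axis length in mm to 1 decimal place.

Specimen A: correcting the raw count gives 264 + 18 = 282 true density bands.
Specimen A: dividing by 2 density bands per year: 282 / 2 = 141 years.
A: Mean rate = 287.2 mm / 141 years ≈ 2.037 mm/yr.
Specimen B: 610 density bands at 2 per year is 610 / 2 = 305 years. For B, 2.037 mm/year × 305 years = 621.3 mm.

621.3 mm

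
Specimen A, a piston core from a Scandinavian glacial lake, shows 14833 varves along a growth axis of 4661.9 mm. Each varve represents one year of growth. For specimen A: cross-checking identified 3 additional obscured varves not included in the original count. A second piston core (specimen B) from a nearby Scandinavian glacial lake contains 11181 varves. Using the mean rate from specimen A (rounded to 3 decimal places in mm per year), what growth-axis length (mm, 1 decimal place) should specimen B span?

Specimen A: adjusted count: 14833 + 3 = 14836 varves.
A: Mean rate = 4661.9 mm / 14836 years ≈ 0.314 mm/year.
B's length ≈ 0.314 × 11181 = 3510.8 mm.

3510.8 mm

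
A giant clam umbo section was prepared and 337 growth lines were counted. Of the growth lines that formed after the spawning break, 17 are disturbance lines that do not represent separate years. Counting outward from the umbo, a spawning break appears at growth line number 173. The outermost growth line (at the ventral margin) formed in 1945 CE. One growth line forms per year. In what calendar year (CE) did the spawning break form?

The spawning break sits at growth line 173 from the umbo, so 337 − 173 = 164 growth lines formed after it.
Removing the 17 false growth lines leaves 164 − 17 = 147 true growth lines beyond the spawning break.
1945 − 147 = 1798 CE.

1798 CE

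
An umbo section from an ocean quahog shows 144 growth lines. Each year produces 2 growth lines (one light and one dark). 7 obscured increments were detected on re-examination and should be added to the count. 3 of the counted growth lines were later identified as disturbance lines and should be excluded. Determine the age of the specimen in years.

74 yr

True growth line count = 144 − 3 + 7 = 148.
Dividing by 2 growth lines per year: 148 / 2 = 74 years.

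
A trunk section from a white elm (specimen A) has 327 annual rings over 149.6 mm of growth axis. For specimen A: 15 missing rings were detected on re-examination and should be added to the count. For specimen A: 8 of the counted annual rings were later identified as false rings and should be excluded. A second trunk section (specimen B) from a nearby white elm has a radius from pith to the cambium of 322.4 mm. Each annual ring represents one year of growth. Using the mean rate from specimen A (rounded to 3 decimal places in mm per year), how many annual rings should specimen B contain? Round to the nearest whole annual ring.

Specimen A: true annual ring count = 327 − 8 + 15 = 334.
A: Mean rate = 149.6 mm / 334 years ≈ 0.448 mm per year.
B spans 322.4 / 0.448 = 719.64 years ≈ 720 annual rings.

720 annual rings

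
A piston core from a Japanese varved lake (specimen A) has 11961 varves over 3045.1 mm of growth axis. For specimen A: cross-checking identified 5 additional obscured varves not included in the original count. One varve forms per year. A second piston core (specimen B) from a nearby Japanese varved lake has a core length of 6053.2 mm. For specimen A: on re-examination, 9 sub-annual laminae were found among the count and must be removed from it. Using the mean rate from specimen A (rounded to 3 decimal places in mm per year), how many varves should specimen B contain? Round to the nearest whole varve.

23738 varves

Specimen A: correcting the raw count gives 11961 − 9 + 5 = 11957 true varves.
A: Extension rate ≈ 3045.1 / 11957 = 0.255 mm/year.
Specimen B: 6053.2 mm / 0.255 mm per year = 23738.04 years ≈ 23738 varves.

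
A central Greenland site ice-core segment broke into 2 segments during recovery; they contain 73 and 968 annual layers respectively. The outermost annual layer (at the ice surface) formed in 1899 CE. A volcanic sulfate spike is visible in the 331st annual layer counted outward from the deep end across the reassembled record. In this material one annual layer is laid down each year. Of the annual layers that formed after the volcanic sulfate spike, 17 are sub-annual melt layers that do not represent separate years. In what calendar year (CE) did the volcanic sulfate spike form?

Total annual layers = 73 + 968 = 1041.
The volcanic sulfate spike sits at annual layer 331 from the deep end, so 1041 − 331 = 710 annual layers formed after it.
Excluding 17 false annual layers: 710 − 17 = 693.
1899 − 693 = 1206 CE.

1206 CE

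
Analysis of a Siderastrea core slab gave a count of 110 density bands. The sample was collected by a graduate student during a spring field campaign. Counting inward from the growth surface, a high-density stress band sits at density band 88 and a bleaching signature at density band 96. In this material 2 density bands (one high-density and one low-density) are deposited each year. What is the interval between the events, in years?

4 years

The two markers are separated by 96 − 88 = 8 density bands.
With 2 density bands per year, 8 / 2 = 4 years.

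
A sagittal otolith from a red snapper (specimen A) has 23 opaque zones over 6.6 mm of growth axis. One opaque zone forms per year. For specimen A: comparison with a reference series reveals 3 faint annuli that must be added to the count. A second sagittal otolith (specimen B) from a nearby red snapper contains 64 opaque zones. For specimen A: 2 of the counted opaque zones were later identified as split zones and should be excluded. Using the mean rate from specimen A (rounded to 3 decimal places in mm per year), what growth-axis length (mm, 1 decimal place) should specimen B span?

17.6 mm

Specimen A: true opaque zone count = 23 − 2 + 3 = 24.
A: Mean rate = 6.6 mm / 24 years ≈ 0.275 mm/year.
For B, 0.275 mm/year × 64 years = 17.6 mm.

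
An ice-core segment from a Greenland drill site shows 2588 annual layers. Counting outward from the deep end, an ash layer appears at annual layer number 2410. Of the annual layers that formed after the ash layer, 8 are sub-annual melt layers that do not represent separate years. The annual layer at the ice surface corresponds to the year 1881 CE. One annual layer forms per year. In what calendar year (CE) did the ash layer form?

1711 CE

2588 − 2410 = 178 annual layers lie beyond the ash layer toward the ice surface.
Removing the 8 false annual layers leaves 178 − 8 = 170 true annual layers beyond the ash layer.
The annual layer at the ice surface is 1881 CE, so the ash layer dates to 1881 − 170 = 1711 CE.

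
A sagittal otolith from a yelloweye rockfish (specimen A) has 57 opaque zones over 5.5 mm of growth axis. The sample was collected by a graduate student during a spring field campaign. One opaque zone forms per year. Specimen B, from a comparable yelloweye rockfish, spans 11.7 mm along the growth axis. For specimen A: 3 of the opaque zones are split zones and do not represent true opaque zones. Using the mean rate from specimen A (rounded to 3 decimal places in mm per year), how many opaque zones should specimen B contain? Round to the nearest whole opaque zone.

Specimen A: correcting the raw count gives 57 − 3 = 54 true opaque zones.
A: Mean rate = 5.5 mm / 54 years ≈ 0.102 mm/year.
For B, 11.7 / 0.102 = 114.71 years ≈ 115 opaque zones.

115 opaque zones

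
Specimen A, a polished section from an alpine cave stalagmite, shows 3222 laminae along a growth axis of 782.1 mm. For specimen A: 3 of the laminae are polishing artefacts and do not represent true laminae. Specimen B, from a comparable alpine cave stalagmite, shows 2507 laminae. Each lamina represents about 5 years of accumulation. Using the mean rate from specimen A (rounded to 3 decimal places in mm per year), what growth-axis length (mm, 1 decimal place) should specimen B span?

614.2 mm

Specimen A: after corrections the count is 3222 − 3 = 3219 laminae.
Specimen A: 3219 laminae at 5 years each span 3219 × 5 = 16095 years.
A: Extension rate ≈ 782.1 / 16095 = 0.049 mm per year.
Specimen B: multiplying by 5 years per lamina: 2507 × 5 = 12535 years. B's length ≈ 0.049 × 12535 = 614.2 mm.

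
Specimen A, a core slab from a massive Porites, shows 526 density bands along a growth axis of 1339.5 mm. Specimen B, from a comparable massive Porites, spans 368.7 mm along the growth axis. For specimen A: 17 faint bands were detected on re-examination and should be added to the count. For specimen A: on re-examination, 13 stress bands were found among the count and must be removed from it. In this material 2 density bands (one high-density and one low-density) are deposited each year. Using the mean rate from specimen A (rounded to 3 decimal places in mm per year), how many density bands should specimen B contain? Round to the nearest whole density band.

146 density bands

Specimen A: after corrections the count is 526 − 13 + 17 = 530 density bands.
Specimen A: 530 density bands at 2 per year is 530 / 2 = 265 years.
A: Mean rate = 1339.5 mm / 265 years ≈ 5.055 mm per year.
B spans 368.7 / 5.055 = 72.94 years; at 2 density bands per year that is 72.94 × 2 ≈ 146 density bands.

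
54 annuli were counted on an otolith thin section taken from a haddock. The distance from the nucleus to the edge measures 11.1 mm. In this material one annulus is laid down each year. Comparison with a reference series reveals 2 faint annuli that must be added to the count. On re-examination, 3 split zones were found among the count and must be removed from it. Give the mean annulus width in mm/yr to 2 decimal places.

After corrections the count is 54 − 3 + 2 = 53 annuli.
Mean rate = 11.1 mm / 53 years ≈ 0.21 mm/yr.

0.21 mm/yr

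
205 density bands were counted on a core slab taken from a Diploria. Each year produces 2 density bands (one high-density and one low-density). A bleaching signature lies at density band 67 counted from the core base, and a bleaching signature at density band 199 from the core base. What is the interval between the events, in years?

66 years

199 − 67 = 132 density bands lie between the two events.
132 density bands at 2 per year is 132 / 2 = 66 years.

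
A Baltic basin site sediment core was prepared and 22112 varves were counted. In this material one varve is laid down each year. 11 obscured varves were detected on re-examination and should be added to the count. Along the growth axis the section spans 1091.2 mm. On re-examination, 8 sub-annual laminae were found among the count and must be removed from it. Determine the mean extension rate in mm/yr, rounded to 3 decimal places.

0.049 mm/yr

Adjusted count: 22112 − 8 + 11 = 22115 varves.
Mean rate = 1091.2 mm / 22115 years ≈ 0.049 mm/yr.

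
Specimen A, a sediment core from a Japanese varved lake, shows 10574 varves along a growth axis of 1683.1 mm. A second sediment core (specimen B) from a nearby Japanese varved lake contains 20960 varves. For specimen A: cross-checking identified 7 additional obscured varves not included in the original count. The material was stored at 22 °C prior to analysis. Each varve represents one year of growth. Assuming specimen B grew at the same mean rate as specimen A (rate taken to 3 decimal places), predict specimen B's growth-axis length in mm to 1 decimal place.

3332.6 mm

Specimen A: adjusted count: 10574 + 7 = 10581 varves.
A: 1683.1 mm over 10581 years gives 1683.1 / 10581 ≈ 0.159 mm per year.
B's length ≈ 0.159 × 20960 = 3332.6 mm.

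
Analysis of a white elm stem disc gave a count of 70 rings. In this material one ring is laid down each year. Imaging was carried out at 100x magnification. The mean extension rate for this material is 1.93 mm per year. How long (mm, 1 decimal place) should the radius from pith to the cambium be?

The record spans 70 years at 1.93 mm per year.
Predicted length = 1.93 mm/year × 70 years = 135.1 mm.

135.1 mm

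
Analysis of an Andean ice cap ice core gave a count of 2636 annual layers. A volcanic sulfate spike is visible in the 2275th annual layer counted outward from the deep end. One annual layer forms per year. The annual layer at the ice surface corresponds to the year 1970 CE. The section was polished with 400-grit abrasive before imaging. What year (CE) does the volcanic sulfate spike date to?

2636 − 2275 = 361 annual layers lie beyond the volcanic sulfate spike toward the ice surface.
1970 − 361 = 1609 CE.

1609 CE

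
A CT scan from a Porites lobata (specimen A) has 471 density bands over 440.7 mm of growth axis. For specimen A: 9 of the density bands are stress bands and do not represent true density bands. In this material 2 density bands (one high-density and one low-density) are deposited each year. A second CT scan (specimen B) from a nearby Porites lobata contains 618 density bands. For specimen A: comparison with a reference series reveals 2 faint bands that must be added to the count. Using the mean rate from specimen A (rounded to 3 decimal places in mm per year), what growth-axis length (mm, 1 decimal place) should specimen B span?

Specimen A: correcting the raw count gives 471 − 9 + 2 = 464 true density bands.
Specimen A: dividing by 2 density bands per year: 464 / 2 = 232 years.
A: Extension rate ≈ 440.7 / 232 = 1.900 mm/year.
Specimen B: dividing by 2 density bands per year: 618 / 2 = 309 years. B's length ≈ 1.900 × 309 = 587.1 mm.

587.1 mm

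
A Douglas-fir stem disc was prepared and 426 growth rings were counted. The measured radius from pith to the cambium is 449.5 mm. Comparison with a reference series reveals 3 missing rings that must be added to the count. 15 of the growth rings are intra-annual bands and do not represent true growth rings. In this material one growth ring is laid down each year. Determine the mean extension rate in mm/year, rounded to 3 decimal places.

Adjusted count: 426 − 15 + 3 = 414 growth rings.
Mean rate = 449.5 mm / 414 years ≈ 1.086 mm/year.

1.086 mm/year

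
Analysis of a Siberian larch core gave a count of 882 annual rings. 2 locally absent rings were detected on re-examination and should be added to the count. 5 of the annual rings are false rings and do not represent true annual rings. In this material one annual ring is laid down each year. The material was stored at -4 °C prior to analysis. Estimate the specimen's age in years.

True annual ring count = 882 − 5 + 2 = 879.
One annual ring per year makes the duration 879 years.

879 yr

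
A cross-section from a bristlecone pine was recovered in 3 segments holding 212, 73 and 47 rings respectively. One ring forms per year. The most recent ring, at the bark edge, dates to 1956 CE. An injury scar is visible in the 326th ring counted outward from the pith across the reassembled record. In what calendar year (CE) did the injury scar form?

Total rings = 212 + 73 + 47 = 332.
The injury scar sits at ring 326 from the pith, so 332 − 326 = 6 rings formed after it.
The ring at the bark edge is 1956 CE, so the injury scar dates to 1956 − 6 = 1950 CE.

1950 CE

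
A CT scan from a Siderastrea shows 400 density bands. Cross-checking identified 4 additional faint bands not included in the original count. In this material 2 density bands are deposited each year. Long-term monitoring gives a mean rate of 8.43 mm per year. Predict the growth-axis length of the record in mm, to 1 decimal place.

Adjusted count: 400 + 4 = 404 density bands.
404 density bands at 2 per year is 404 / 2 = 202 years.
202 years at 8.43 mm/year gives 8.43 × 202 = 1702.9 mm.

1702.9 mm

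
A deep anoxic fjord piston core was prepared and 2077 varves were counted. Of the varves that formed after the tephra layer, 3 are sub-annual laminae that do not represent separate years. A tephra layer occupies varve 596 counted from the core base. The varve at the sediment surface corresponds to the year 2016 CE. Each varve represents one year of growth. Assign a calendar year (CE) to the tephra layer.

The tephra layer sits at varve 596 from the core base, so 2077 − 596 = 1481 varves formed after it.
Excluding 3 false varves: 1481 − 3 = 1478.
The varve at the sediment surface is 2016 CE, so the tephra layer dates to 2016 − 1478 = 538 CE.

538 CE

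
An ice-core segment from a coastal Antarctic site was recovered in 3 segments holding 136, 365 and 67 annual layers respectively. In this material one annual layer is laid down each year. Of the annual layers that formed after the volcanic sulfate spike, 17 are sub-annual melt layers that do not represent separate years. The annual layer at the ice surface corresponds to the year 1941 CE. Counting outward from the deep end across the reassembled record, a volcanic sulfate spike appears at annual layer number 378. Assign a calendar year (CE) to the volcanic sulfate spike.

Total annual layers = 136 + 365 + 67 = 568.
The volcanic sulfate spike sits at annual layer 378 from the deep end, so 568 − 378 = 190 annual layers formed after it.
Removing the 17 false annual layers leaves 190 − 17 = 173 true annual layers beyond the volcanic sulfate spike.
Counting back 173 years from 1941 CE places the volcanic sulfate spike in 1941 − 173 = 1768 CE.

1768 CE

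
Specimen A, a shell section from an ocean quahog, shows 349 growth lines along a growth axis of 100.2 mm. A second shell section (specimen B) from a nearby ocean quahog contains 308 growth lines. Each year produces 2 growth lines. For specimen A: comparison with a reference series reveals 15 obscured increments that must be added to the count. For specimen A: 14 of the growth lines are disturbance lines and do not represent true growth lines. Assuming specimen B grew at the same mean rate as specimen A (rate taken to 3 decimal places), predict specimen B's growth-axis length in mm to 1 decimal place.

Specimen A: after corrections the count is 349 − 14 + 15 = 350 growth lines.
Specimen A: dividing by 2 growth lines per year: 350 / 2 = 175 years.
A: Extension rate ≈ 100.2 / 175 = 0.573 mm/yr.
Specimen B: dividing by 2 growth lines per year: 308 / 2 = 154 years. B's length ≈ 0.573 × 154 = 88.2 mm.

88.2 mm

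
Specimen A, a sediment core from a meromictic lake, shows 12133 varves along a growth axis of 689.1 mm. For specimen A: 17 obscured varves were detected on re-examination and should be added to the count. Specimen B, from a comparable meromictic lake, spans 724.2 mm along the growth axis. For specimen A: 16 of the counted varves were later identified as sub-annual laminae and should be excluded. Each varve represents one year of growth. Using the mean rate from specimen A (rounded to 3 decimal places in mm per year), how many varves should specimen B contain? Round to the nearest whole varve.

12705 varves

Specimen A: adjusted count: 12133 − 16 + 17 = 12134 varves.
A: Mean rate = 689.1 mm / 12134 years ≈ 0.057 mm/year.
For B, 724.2 / 0.057 = 12705.26 years ≈ 12705 varves.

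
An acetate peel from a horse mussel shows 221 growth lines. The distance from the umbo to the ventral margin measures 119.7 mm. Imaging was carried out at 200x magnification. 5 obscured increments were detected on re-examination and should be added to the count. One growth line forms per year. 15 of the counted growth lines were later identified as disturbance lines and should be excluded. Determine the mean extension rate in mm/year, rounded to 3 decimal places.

Adjusted count: 221 − 15 + 5 = 211 growth lines.
Extension rate ≈ 119.7 / 211 = 0.567 mm/year.

0.567 mm/year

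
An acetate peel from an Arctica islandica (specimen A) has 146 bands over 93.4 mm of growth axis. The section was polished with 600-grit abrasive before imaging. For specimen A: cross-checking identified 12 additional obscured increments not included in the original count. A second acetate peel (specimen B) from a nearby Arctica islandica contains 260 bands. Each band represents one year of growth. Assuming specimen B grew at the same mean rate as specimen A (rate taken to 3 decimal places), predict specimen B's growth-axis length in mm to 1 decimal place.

Specimen A: true band count = 146 + 12 = 158.
A: Extension rate ≈ 93.4 / 158 = 0.591 mm/year.
Length of B = 0.591 × 260 = 153.7 mm.

153.7 mm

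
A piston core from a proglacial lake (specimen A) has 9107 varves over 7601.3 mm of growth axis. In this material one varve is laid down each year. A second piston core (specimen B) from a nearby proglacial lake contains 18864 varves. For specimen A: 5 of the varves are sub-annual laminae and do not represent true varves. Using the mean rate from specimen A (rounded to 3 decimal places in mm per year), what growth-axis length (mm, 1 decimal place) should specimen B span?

Specimen A: adjusted count: 9107 − 5 = 9102 varves.
A: 7601.3 mm over 9102 years gives 7601.3 / 9102 ≈ 0.835 mm per year.
B's length ≈ 0.835 × 18864 = 15751.4 mm.

15751.4 mm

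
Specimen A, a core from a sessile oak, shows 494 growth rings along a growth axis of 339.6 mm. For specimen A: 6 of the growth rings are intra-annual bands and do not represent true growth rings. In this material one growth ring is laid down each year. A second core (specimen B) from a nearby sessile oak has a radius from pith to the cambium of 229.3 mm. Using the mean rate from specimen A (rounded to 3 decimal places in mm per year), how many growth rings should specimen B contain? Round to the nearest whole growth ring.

Specimen A: adjusted count: 494 − 6 = 488 growth rings.
A: 339.6 mm over 488 years gives 339.6 / 488 ≈ 0.696 mm/yr.
B spans 229.3 / 0.696 = 329.45 years ≈ 329 growth rings.

329 growth rings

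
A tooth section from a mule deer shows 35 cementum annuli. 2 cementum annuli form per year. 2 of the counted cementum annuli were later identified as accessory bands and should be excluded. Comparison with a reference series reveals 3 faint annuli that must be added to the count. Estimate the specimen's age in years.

Adjusted count: 35 − 2 + 3 = 36 cementum annuli.
With 2 cementum annuli per year, 36 / 2 = 18 years.

18 years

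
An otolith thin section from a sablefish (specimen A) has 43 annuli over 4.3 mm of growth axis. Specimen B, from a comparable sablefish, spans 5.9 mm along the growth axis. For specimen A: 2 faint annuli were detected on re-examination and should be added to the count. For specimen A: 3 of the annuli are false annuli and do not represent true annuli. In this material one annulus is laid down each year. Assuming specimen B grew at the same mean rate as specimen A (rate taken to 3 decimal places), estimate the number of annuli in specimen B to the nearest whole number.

58 annuli

Specimen A: after corrections the count is 43 − 3 + 2 = 42 annuli.
A: 4.3 mm over 42 years gives 4.3 / 42 ≈ 0.102 mm/yr.
Specimen B: 5.9 mm / 0.102 mm per year = 57.84 years ≈ 58 annuli.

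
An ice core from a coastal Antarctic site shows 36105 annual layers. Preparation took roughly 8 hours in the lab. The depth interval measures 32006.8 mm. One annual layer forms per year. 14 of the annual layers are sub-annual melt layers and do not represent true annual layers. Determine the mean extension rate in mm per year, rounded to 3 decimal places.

0.887 mm per year

Correcting the raw count gives 36105 − 14 = 36091 true annual layers.
Mean rate = 32006.8 mm / 36091 years ≈ 0.887 mm per year.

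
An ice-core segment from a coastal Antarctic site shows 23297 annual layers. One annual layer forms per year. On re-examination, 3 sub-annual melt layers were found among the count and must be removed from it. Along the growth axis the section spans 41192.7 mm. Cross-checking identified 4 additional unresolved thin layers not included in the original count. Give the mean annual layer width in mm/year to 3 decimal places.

1.768 mm/year

True annual layer count = 23297 − 3 + 4 = 23298.
Extension rate ≈ 41192.7 / 23298 = 1.768 mm/year.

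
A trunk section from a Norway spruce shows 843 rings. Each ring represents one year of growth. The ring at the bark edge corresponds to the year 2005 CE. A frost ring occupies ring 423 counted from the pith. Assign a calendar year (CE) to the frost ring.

The frost ring sits at ring 423 from the pith, so 843 − 423 = 420 rings formed after it.
The ring at the bark edge is 2005 CE, so the frost ring dates to 2005 − 420 = 1585 CE.

1585 CE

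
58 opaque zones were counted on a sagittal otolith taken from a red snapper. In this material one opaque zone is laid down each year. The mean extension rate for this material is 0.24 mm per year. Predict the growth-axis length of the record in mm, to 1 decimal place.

The record spans 58 years at 0.24 mm per year.
58 years at 0.24 mm/year gives 0.24 × 58 = 13.9 mm.

13.9 mm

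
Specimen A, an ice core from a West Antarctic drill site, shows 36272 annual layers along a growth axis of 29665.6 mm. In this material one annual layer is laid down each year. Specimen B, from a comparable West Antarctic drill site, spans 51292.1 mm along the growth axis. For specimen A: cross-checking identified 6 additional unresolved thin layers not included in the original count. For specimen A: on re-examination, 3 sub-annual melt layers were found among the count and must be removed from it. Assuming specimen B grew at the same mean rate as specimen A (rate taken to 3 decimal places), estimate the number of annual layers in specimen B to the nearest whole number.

Specimen A: true annual layer count = 36272 − 3 + 6 = 36275.
A: 29665.6 mm over 36275 years gives 29665.6 / 36275 ≈ 0.818 mm/yr.
B spans 51292.1 / 0.818 = 62704.28 years ≈ 62704 annual layers.

62704 annual layers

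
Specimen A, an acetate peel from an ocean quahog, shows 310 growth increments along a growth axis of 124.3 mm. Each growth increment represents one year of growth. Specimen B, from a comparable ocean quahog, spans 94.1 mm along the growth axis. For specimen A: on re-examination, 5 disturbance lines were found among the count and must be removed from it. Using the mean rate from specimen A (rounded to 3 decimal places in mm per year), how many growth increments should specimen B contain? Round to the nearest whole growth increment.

231 growth increments

Specimen A: adjusted count: 310 − 5 = 305 growth increments.
A: 124.3 mm over 305 years gives 124.3 / 305 ≈ 0.408 mm/year.
For B, 94.1 / 0.408 = 230.64 years ≈ 231 growth increments.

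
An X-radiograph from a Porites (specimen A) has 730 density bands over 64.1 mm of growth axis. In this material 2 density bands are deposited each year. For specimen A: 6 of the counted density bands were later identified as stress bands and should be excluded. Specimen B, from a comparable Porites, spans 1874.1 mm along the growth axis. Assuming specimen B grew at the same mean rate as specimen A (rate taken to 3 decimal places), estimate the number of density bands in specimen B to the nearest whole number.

Specimen A: after corrections the count is 730 − 6 = 724 density bands.
Specimen A: 724 density bands at 2 per year is 724 / 2 = 362 years.
A: Mean rate = 64.1 mm / 362 years ≈ 0.177 mm/year.
For B, 1874.1 / 0.177 = 10588.14 years; at 2 density bands per year that is 10588.14 × 2 ≈ 21176 density bands.

21176 density bands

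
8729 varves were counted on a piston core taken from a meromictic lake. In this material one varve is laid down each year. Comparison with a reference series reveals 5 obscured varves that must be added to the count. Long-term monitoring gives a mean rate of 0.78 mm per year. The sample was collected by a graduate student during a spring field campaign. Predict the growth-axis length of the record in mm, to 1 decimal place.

After corrections the count is 8729 + 5 = 8734 varves.
Predicted length = 0.78 mm/year × 8734 years = 6812.5 mm.

6812.5 mm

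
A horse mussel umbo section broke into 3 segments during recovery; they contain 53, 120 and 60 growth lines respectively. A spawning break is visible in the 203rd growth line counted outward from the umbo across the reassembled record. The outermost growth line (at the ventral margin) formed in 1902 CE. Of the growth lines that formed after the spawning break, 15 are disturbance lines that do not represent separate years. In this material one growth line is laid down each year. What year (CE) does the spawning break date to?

Total growth lines = 53 + 120 + 60 = 233.
233 − 203 = 30 growth lines lie beyond the spawning break toward the ventral margin.
30 − 15 false = 15 true growth lines after the spawning break.
Counting back 15 years from 1902 CE places the spawning break in 1902 − 15 = 1887 CE.

1887 CE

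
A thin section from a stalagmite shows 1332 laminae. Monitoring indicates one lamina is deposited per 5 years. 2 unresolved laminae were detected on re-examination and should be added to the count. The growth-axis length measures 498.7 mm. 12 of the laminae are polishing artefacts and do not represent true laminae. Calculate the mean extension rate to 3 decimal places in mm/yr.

True lamina count = 1332 − 12 + 2 = 1322.
1322 laminae at 5 years each span 1322 × 5 = 6610 years.
Extension rate ≈ 498.7 / 6610 = 0.075 mm/yr.

0.075 mm/yr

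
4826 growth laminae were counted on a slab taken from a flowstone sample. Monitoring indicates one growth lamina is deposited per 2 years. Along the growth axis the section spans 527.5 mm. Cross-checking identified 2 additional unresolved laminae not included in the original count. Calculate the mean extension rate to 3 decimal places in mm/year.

Correcting the raw count gives 4826 + 2 = 4828 true growth laminae.
Multiplying by 2 years per growth lamina: 4828 × 2 = 9656 years.
Mean rate = 527.5 mm / 9656 years ≈ 0.055 mm/year.

0.055 mm/year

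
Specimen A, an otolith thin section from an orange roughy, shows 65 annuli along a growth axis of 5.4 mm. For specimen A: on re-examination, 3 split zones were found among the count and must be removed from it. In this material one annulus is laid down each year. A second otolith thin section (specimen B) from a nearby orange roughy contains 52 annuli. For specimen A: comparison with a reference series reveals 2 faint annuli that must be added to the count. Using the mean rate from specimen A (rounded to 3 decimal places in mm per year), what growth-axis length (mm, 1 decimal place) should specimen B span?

4.4 mm

Specimen A: after corrections the count is 65 − 3 + 2 = 64 annuli.
A: Extension rate ≈ 5.4 / 64 = 0.084 mm/year.
B's length ≈ 0.084 × 52 = 4.4 mm.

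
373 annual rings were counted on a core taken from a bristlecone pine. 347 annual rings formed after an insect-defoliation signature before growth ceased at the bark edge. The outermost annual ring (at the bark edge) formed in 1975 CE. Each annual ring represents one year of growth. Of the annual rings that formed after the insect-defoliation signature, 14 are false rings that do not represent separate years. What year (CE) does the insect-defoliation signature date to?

1642 CE

347 annual rings formed after the insect-defoliation signature.
Excluding 14 false annual rings: 347 − 14 = 333.
1975 − 333 = 1642 CE.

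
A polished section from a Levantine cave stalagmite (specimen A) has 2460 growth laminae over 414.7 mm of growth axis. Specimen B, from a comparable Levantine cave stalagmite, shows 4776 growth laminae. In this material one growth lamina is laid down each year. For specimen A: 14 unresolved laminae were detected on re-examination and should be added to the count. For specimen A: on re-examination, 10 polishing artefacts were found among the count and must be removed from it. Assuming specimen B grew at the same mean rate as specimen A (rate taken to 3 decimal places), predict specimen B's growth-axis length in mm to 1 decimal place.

Specimen A: correcting the raw count gives 2460 − 10 + 14 = 2464 true growth laminae.
A: Mean rate = 414.7 mm / 2464 years ≈ 0.168 mm per year.
Length of B = 0.168 × 4776 = 802.4 mm.

802.4 mm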